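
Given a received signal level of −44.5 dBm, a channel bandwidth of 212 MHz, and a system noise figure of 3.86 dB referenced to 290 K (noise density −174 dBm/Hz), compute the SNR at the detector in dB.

Noise floor: N = −174 + 10 log₁₀(B) + NF
10 log₁₀(2.12×10⁸) = 83.26 dB
N = −174 + 83.26 + 3.86 = −86.88 dBm
SNR = P_sig − N = −44.5 − (−86.88) = 42.38 dB → 42.4 dB

42.4 dB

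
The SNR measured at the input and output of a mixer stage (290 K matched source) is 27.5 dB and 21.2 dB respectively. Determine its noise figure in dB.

6.3 dB

NF (dB) = SNR_in(dB) − SNR_out(dB) when the source is at T₀
NF = 27.5 − 21.2 = 6.3 dB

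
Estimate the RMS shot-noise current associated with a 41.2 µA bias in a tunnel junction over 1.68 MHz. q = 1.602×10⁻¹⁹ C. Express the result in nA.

I_n = √(2qI·B)
2qI·B = 2 × 1.602×10⁻¹⁹ × 4.12×10⁻⁵ × 1.68×10⁶ = 2.22×10⁻¹⁷ A²
I_n = √(2.22×10⁻¹⁷) = 4.71×10⁻⁹ A = 4.71 nA

4.71 nA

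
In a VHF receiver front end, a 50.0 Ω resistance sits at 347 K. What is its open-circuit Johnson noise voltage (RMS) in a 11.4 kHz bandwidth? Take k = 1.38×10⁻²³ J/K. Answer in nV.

V_n = √(4kTRB)
4kTRB = 4 × 1.38×10⁻²³ × 347 × 5.00×10¹ × 1.14×10⁴ = 1.09×10⁻¹⁴ V²
V_n = √(1.09×10⁻¹⁴) = 1.04×10⁻⁷ V = 104 nV

104 nV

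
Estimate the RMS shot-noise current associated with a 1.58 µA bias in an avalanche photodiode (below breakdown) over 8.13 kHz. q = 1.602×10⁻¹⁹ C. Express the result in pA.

I_n = √(2qI·B)
2qI·B = 2 × 1.602×10⁻¹⁹ × 1.58×10⁻⁶ × 8.13×10³ = 4.12×10⁻²¹ A²
I_n = √(4.12×10⁻²¹) = 6.42×10⁻¹¹ A = 64.2 pA

64.2 pA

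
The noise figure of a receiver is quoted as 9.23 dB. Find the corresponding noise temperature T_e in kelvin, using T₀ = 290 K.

2139 K

F = 10^(9.23/10) = 8.37529
T_e = (F − 1)·T₀ = (8.37529 − 1) × 290 = 2139 K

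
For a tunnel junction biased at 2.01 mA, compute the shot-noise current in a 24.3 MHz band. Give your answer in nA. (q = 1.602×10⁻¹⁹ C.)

125 nA

I_n = √(2qI·B)
2qI·B = 2 × 1.602×10⁻¹⁹ × 2.01×10⁻³ × 2.43×10⁷ = 1.56×10⁻¹⁴ A²
I_n = √(1.56×10⁻¹⁴) = 1.25×10⁻⁷ A = 125 nA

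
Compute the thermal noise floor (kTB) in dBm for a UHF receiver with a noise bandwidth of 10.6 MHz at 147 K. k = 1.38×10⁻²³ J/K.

−106.7 dBm

P_n = kTB = 1.38×10⁻²³ × 147 × 1.06×10⁷ = 2.15×10⁻¹⁴ W
In dBm: 10 log₁₀(2.15×10⁻¹⁴ / 10⁻³) = −106.7 dBm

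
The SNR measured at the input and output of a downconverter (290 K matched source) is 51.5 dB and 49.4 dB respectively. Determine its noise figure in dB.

2.1 dB

NF (dB) = SNR_in(dB) − SNR_out(dB) when the source is at T₀
NF = 51.5 − 49.4 = 2.1 dB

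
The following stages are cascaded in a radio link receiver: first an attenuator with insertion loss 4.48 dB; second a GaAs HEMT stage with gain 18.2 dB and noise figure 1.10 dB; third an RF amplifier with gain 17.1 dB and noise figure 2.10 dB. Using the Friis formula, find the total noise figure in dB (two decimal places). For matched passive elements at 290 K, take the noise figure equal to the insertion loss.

Convert to linear (a loss of L dB is a gain of −L dB): F_i = 10^(NF_i/10), G_i = 10^(G_i,dB/10)
  Stage 1: F_1 = 10^(4.48/10) = 2.805, G_1 = 10^(−4.48/10) = 0.3565
  Stage 2: F_2 = 10^(1.10/10) = 1.288, G_2 = 10^(18.2/10) = 66.07
  Stage 3: F_3 = 10^(2.10/10) = 1.622, G_3 = 10^(17.1/10) = 51.29
Friis cascade:
  F = 2.805 + (1.288 − 1)/0.3565 + (1.622 − 1)/23.55 = 3.641
NF = 10 log₁₀(3.641) = 5.61 dB

5.61 dB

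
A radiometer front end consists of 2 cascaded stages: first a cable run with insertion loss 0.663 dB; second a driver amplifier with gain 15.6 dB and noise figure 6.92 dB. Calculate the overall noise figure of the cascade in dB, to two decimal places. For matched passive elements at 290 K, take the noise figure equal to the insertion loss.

Convert to linear (a loss of L dB is a gain of −L dB): F_i = 10^(NF_i/10), G_i = 10^(G_i,dB/10)
  Stage 1: F_1 = 10^(0.663/10) = 1.165, G_1 = 10^(−0.663/10) = 0.8584
  Stage 2: F_2 = 10^(6.92/10) = 4.920, G_2 = 10^(15.6/10) = 36.31
Friis cascade:
  F = 1.165 + (4.920 − 1)/0.8584 = 5.732
NF = 10 log₁₀(5.732) = 7.58 dB

7.58 dB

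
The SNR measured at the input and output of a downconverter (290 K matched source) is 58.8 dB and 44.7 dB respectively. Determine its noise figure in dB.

14.1 dB

NF (dB) = SNR_in(dB) − SNR_out(dB) when the source is at T₀
NF = 58.8 − 44.7 = 14.1 dB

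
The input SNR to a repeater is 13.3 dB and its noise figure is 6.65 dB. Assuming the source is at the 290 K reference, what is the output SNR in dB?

By definition F = SNR_in/SNR_out, so in dB: SNR_out = SNR_in − NF
SNR_out = 13.3 − 6.65 = 6.65 dB

6.65 dB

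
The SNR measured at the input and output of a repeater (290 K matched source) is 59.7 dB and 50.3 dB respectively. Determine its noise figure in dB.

NF (dB) = SNR_in(dB) − SNR_out(dB) when the source is at T₀
NF = 59.7 − 50.3 = 9.4 dB

9.4 dB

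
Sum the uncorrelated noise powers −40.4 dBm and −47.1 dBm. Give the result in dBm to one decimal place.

Convert to linear, add, convert back:
P₁ = 9.12×10⁻⁸ W, P₂ = 1.95×10⁻⁸ W
P_tot = 1.11×10⁻⁷ W → 10 log₁₀(P_tot / 10⁻³) = −39.6 dBm

−39.6 dBm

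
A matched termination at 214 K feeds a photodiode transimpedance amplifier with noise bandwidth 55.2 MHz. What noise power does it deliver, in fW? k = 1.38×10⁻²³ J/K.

163 fW

P_n = kTB = 1.38×10⁻²³ × 214 × 5.52×10⁷ = 1.63×10⁻¹³ W = 163 fW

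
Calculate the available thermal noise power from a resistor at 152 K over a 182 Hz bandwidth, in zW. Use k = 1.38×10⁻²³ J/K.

P_n = kTB = 1.38×10⁻²³ × 152 × 1.82×10² = 3.82×10⁻¹⁹ W = 382 zW

382 zW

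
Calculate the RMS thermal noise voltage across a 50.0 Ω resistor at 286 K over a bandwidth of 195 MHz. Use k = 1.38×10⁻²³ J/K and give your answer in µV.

V_n = √(4kTRB)
4kTRB = 4 × 1.38×10⁻²³ × 286 × 5.00×10¹ × 1.95×10⁸ = 1.54×10⁻¹⁰ V²
V_n = √(1.54×10⁻¹⁰) = 1.24×10⁻⁵ V = 12.4 µV

12.4 µV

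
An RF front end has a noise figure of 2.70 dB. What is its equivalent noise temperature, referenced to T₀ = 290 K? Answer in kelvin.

F = 10^(2.70/10) = 1.86209
T_e = (F − 1)·T₀ = (1.86209 − 1) × 290 = 250 K

250 K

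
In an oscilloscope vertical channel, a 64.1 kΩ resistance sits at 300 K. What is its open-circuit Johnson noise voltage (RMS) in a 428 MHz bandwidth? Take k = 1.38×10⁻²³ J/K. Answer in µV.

674 µV

V_n = √(4kTRB)
4kTRB = 4 × 1.38×10⁻²³ × 300 × 6.41×10⁴ × 4.28×10⁸ = 4.54×10⁻⁷ V²
V_n = √(4.54×10⁻⁷) = 6.74×10⁻⁴ V = 674 µV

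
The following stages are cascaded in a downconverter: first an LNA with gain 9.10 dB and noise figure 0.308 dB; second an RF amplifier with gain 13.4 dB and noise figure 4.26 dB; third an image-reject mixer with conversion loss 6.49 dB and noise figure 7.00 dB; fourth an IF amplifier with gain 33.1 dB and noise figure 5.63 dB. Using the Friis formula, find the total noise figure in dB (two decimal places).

Convert to linear (a loss of L dB is a gain of −L dB): F_i = 10^(NF_i/10), G_i = 10^(G_i,dB/10)
  Stage 1: F_1 = 10^(0.308/10) = 1.073, G_1 = 10^(9.10/10) = 8.128
  Stage 2: F_2 = 10^(4.26/10) = 2.667, G_2 = 10^(13.4/10) = 21.88
  Stage 3: F_3 = 10^(7.00/10) = 5.012, G_3 = 10^(−6.49/10) = 0.2244
  Stage 4: F_4 = 10^(5.63/10) = 3.656, G_4 = 10^(33.1/10) = 2042
Friis cascade:
  F = 1.073 + (2.667 − 1)/8.128 + (5.012 − 1)/177.8 + (3.656 − 1)/39.90 = 1.368
NF = 10 log₁₀(1.368) = 1.36 dB

1.36 dB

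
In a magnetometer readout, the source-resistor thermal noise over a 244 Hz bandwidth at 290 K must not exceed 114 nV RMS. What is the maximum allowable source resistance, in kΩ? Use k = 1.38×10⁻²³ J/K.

3.33 kΩ

Johnson–Nyquist: V_n = √(4kTRB) ⇒ R = V_n² / (4kTB)
4kTB = 4 × 1.38×10⁻²³ × 290 × 2.44×10² = 3.91×10⁻¹⁸
R = (1.14×10⁻⁷)² / 3.91×10⁻¹⁸ = 3.33×10³ Ω = 3.33 kΩ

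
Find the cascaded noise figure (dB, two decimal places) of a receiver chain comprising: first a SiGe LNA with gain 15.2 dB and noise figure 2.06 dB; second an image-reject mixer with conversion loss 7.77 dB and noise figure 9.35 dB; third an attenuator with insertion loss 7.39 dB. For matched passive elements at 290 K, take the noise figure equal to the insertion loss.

Convert to linear (a loss of L dB is a gain of −L dB): F_i = 10^(NF_i/10), G_i = 10^(G_i,dB/10)
  Stage 1: F_1 = 10^(2.06/10) = 1.607, G_1 = 10^(15.2/10) = 33.11
  Stage 2: F_2 = 10^(9.35/10) = 8.610, G_2 = 10^(−7.77/10) = 0.1671
  Stage 3: F_3 = 10^(7.39/10) = 5.483, G_3 = 10^(−7.39/10) = 0.1824
Friis cascade:
  F = 1.607 + (8.610 − 1)/33.11 + (5.483 − 1)/5.534 = 2.647
NF = 10 log₁₀(2.647) = 4.23 dB

4.23 dB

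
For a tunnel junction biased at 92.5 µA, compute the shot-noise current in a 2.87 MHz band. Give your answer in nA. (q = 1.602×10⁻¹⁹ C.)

9.22 nA

I_n = √(2qI·B)
2qI·B = 2 × 1.602×10⁻¹⁹ × 9.25×10⁻⁵ × 2.87×10⁶ = 8.51×10⁻¹⁷ A²
I_n = √(8.51×10⁻¹⁷) = 9.22×10⁻⁹ A = 9.22 nA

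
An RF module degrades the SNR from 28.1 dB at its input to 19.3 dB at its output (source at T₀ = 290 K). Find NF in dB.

8.8 dB

NF (dB) = SNR_in(dB) − SNR_out(dB) when the source is at T₀
NF = 28.1 − 19.3 = 8.8 dB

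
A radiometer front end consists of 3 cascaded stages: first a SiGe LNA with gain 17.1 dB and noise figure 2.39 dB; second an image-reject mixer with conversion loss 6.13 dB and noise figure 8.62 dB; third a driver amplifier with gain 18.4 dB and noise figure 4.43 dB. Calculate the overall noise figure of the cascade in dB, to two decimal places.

3.01 dB

Convert to linear (a loss of L dB is a gain of −L dB): F_i = 10^(NF_i/10), G_i = 10^(G_i,dB/10)
  Stage 1: F_1 = 10^(2.39/10) = 1.734, G_1 = 10^(17.1/10) = 51.29
  Stage 2: F_2 = 10^(8.62/10) = 7.278, G_2 = 10^(−6.13/10) = 0.2438
  Stage 3: F_3 = 10^(4.43/10) = 2.773, G_3 = 10^(18.4/10) = 69.18
Friis cascade:
  F = 1.734 + (7.278 − 1)/51.29 + (2.773 − 1)/12.50 = 1.998
NF = 10 log₁₀(1.998) = 3.01 dB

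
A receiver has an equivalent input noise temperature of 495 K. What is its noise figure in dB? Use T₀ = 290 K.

F = 1 + T_e/T₀ = 1 + 495/290 = 2.7069
NF = 10 log₁₀(2.7069) = 4.32 dB

4.32 dB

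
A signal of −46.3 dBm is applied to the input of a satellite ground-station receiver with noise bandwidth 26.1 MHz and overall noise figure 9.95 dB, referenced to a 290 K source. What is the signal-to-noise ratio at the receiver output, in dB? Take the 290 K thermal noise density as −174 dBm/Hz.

43.6 dB

Noise floor: N = −174 + 10 log₁₀(B) + NF
10 log₁₀(2.61×10⁷) = 74.17 dB
N = −174 + 74.17 + 9.95 = −89.88 dBm
SNR = P_sig − N = −46.3 − (−89.88) = 43.58 dB → 43.6 dB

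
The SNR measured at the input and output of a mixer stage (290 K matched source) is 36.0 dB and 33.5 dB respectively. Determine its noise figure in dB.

NF (dB) = SNR_in(dB) − SNR_out(dB) when the source is at T₀
NF = 36.0 − 33.5 = 2.5 dB

2.5 dB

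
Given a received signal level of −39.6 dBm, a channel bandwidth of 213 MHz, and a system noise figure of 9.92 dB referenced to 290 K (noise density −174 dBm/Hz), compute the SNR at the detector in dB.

41.2 dB

Noise floor: N = −174 + 10 log₁₀(B) + NF
10 log₁₀(2.13×10⁸) = 83.28 dB
N = −174 + 83.28 + 9.92 = −80.80 dBm
SNR = P_sig − N = −39.6 − (−80.80) = 41.20 dB → 41.2 dB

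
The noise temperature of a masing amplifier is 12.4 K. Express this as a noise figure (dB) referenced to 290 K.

0.182 dB

F = 1 + T_e/T₀ = 1 + 12.4/290 = 1.04276
NF = 10 log₁₀(1.04276) = 0.182 dB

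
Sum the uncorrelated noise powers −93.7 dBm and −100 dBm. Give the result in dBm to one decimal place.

Convert to linear, add, convert back:
P₁ = 4.27×10⁻¹³ W, P₂ = 1.00×10⁻¹³ W
P_tot = 5.27×10⁻¹³ W → 10 log₁₀(P_tot / 10⁻³) = −92.8 dBm

−92.8 dBm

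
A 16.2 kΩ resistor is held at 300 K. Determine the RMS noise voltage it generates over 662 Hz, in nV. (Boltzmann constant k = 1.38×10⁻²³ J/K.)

V_n = √(4kTRB)
4kTRB = 4 × 1.38×10⁻²³ × 300 × 1.62×10⁴ × 6.62×10² = 1.78×10⁻¹³ V²
V_n = √(1.78×10⁻¹³) = 4.21×10⁻⁷ V = 421 nV

421 nV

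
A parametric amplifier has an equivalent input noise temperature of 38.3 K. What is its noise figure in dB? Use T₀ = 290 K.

F = 1 + T_e/T₀ = 1 + 38.3/290 = 1.13207
NF = 10 log₁₀(1.13207) = 0.539 dB

0.539 dB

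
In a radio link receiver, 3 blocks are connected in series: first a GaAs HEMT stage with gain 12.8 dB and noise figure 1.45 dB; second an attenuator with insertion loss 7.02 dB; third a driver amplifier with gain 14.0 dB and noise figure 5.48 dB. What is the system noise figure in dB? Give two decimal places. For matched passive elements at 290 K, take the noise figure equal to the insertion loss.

Convert to linear (a loss of L dB is a gain of −L dB): F_i = 10^(NF_i/10), G_i = 10^(G_i,dB/10)
  Stage 1: F_1 = 10^(1.45/10) = 1.396, G_1 = 10^(12.8/10) = 19.05
  Stage 2: F_2 = 10^(7.02/10) = 5.035, G_2 = 10^(−7.02/10) = 0.1986
  Stage 3: F_3 = 10^(5.48/10) = 3.532, G_3 = 10^(14.0/10) = 25.12
Friis cascade:
  F = 1.396 + (5.035 − 1)/19.05 + (3.532 − 1)/3.784 = 2.277
NF = 10 log₁₀(2.277) = 3.57 dB

3.57 dB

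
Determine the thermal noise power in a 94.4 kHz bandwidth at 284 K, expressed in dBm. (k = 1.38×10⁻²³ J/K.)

P_n = kTB = 1.38×10⁻²³ × 284 × 9.44×10⁴ = 3.70×10⁻¹⁶ W
In dBm: 10 log₁₀(3.70×10⁻¹⁶ / 10⁻³) = −124.3 dBm

−124.3 dBm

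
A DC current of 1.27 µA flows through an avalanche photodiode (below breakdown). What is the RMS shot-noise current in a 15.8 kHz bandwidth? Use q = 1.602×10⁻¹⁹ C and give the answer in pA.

80.2 pA

I_n = √(2qI·B)
2qI·B = 2 × 1.602×10⁻¹⁹ × 1.27×10⁻⁶ × 1.58×10⁴ = 6.43×10⁻²¹ A²
I_n = √(6.43×10⁻²¹) = 8.02×10⁻¹¹ A = 80.2 pA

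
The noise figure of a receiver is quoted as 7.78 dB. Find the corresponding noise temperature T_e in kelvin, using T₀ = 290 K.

F = 10^(7.78/10) = 5.99791
T_e = (F − 1)·T₀ = (5.99791 − 1) × 290 = 1449 K

1449 K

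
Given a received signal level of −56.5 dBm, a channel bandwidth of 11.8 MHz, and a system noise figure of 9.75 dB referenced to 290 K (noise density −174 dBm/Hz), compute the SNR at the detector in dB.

37.0 dB

Noise floor: N = −174 + 10 log₁₀(B) + NF
10 log₁₀(1.18×10⁷) = 70.72 dB
N = −174 + 70.72 + 9.75 = −93.53 dBm
SNR = P_sig − N = −56.5 − (−93.53) = 37.03 dB → 37.0 dB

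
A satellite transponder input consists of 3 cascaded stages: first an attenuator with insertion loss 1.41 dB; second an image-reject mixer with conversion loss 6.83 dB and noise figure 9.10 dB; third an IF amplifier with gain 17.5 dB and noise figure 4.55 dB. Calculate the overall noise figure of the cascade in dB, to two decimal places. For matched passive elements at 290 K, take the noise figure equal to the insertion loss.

Convert to linear (a loss of L dB is a gain of −L dB): F_i = 10^(NF_i/10), G_i = 10^(G_i,dB/10)
  Stage 1: F_1 = 10^(1.41/10) = 1.384, G_1 = 10^(−1.41/10) = 0.7228
  Stage 2: F_2 = 10^(9.10/10) = 8.128, G_2 = 10^(−6.83/10) = 0.2075
  Stage 3: F_3 = 10^(4.55/10) = 2.851, G_3 = 10^(17.5/10) = 56.23
Friis cascade:
  F = 1.384 + (8.128 − 1)/0.7228 + (2.851 − 1)/0.1500 = 23.59
NF = 10 log₁₀(23.59) = 13.73 dB

13.73 dB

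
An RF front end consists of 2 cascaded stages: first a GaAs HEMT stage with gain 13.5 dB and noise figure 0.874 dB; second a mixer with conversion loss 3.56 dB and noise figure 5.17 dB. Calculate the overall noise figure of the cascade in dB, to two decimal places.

1.22 dB

Convert to linear (a loss of L dB is a gain of −L dB): F_i = 10^(NF_i/10), G_i = 10^(G_i,dB/10)
  Stage 1: F_1 = 10^(0.874/10) = 1.223, G_1 = 10^(13.5/10) = 22.39
  Stage 2: F_2 = 10^(5.17/10) = 3.289, G_2 = 10^(−3.56/10) = 0.4406
Friis cascade:
  F = 1.223 + (3.289 − 1)/22.39 = 1.325
NF = 10 log₁₀(1.325) = 1.22 dB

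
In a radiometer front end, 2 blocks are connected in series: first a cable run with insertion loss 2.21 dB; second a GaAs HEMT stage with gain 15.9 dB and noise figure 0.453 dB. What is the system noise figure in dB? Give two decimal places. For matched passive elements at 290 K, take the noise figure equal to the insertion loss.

Convert to linear (a loss of L dB is a gain of −L dB): F_i = 10^(NF_i/10), G_i = 10^(G_i,dB/10)
  Stage 1: F_1 = 10^(2.21/10) = 1.663, G_1 = 10^(−2.21/10) = 0.6012
  Stage 2: F_2 = 10^(0.453/10) = 1.110, G_2 = 10^(15.9/10) = 38.90
Friis cascade:
  F = 1.663 + (1.110 − 1)/0.6012 = 1.846
NF = 10 log₁₀(1.846) = 2.66 dB

2.66 dB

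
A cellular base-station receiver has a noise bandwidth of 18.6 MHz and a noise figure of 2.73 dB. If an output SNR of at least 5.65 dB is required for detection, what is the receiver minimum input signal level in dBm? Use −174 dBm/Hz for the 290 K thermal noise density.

Sensitivity = −174 + 10 log₁₀(B) + NF + SNR_min
= −174 + 72.7 + 2.73 + 5.65
= −92.92 dBm → −92.9 dBm

−92.9 dBm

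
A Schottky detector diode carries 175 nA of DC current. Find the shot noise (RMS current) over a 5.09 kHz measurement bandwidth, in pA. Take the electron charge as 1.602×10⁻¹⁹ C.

16.9 pA

I_n = √(2qI·B)
2qI·B = 2 × 1.602×10⁻¹⁹ × 1.75×10⁻⁷ × 5.09×10³ = 2.85×10⁻²² A²
I_n = √(2.85×10⁻²²) = 1.69×10⁻¹¹ A = 16.9 pA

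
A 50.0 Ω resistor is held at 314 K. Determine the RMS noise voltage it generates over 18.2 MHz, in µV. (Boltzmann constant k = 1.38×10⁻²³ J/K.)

V_n = √(4kTRB)
4kTRB = 4 × 1.38×10⁻²³ × 314 × 5.00×10¹ × 1.82×10⁷ = 1.58×10⁻¹¹ V²
V_n = √(1.58×10⁻¹¹) = 3.97×10⁻⁶ V = 3.97 µV

3.97 µV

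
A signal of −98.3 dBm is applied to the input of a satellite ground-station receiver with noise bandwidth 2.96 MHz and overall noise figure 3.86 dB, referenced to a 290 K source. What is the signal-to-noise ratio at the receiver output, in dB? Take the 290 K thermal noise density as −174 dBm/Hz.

7.1 dB

Noise floor: N = −174 + 10 log₁₀(B) + NF
10 log₁₀(2.96×10⁶) = 64.71 dB
N = −174 + 64.71 + 3.86 = −105.43 dBm
SNR = P_sig − N = −98.3 − (−105.43) = 7.13 dB → 7.1 dB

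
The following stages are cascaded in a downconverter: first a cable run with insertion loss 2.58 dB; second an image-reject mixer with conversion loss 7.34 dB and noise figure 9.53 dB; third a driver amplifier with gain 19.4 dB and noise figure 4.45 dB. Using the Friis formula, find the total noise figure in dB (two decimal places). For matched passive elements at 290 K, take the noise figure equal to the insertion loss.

Convert to linear (a loss of L dB is a gain of −L dB): F_i = 10^(NF_i/10), G_i = 10^(G_i,dB/10)
  Stage 1: F_1 = 10^(2.58/10) = 1.811, G_1 = 10^(−2.58/10) = 0.5521
  Stage 2: F_2 = 10^(9.53/10) = 8.974, G_2 = 10^(−7.34/10) = 0.1845
  Stage 3: F_3 = 10^(4.45/10) = 2.786, G_3 = 10^(19.4/10) = 87.10
Friis cascade:
  F = 1.811 + (8.974 − 1)/0.5521 + (2.786 − 1)/0.1019 = 33.79
NF = 10 log₁₀(33.79) = 15.29 dB

15.29 dB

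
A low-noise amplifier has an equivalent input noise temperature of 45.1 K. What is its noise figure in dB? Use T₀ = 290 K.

0.628 dB

F = 1 + T_e/T₀ = 1 + 45.1/290 = 1.15552
NF = 10 log₁₀(1.15552) = 0.628 dB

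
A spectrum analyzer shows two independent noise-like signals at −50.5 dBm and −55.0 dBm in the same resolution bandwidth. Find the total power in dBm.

Convert to linear, add, convert back:
P₁ = 8.91×10⁻⁹ W, P₂ = 3.16×10⁻⁹ W
P_tot = 1.21×10⁻⁸ W → 10 log₁₀(P_tot / 10⁻³) = −49.2 dBm

−49.2 dBm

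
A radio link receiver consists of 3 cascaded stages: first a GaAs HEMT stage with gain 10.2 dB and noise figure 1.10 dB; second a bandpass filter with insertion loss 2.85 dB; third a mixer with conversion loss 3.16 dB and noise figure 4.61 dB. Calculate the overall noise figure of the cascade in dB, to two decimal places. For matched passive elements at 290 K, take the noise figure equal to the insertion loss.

2.37 dB

Convert to linear (a loss of L dB is a gain of −L dB): F_i = 10^(NF_i/10), G_i = 10^(G_i,dB/10)
  Stage 1: F_1 = 10^(1.10/10) = 1.288, G_1 = 10^(10.2/10) = 10.47
  Stage 2: F_2 = 10^(2.85/10) = 1.928, G_2 = 10^(−2.85/10) = 0.5188
  Stage 3: F_3 = 10^(4.61/10) = 2.891, G_3 = 10^(−3.16/10) = 0.4831
Friis cascade:
  F = 1.288 + (1.928 − 1)/10.47 + (2.891 − 1)/5.433 = 1.725
NF = 10 log₁₀(1.725) = 2.37 dB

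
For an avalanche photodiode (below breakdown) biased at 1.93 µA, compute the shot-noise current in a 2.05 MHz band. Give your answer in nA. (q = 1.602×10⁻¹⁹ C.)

I_n = √(2qI·B)
2qI·B = 2 × 1.602×10⁻¹⁹ × 1.93×10⁻⁶ × 2.05×10⁶ = 1.27×10⁻¹⁸ A²
I_n = √(1.27×10⁻¹⁸) = 1.13×10⁻⁹ A = 1.13 nA

1.13 nA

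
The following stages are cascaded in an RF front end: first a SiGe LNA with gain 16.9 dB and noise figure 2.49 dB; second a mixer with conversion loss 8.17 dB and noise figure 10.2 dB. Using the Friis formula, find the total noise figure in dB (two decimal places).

Convert to linear (a loss of L dB is a gain of −L dB): F_i = 10^(NF_i/10), G_i = 10^(G_i,dB/10)
  Stage 1: F_1 = 10^(2.49/10) = 1.774, G_1 = 10^(16.9/10) = 48.98
  Stage 2: F_2 = 10^(10.2/10) = 10.47, G_2 = 10^(−8.17/10) = 0.1524
Friis cascade:
  F = 1.774 + (10.47 − 1)/48.98 = 1.968
NF = 10 log₁₀(1.968) = 2.94 dB

2.94 dB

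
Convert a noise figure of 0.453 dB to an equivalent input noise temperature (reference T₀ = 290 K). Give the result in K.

F = 10^(0.453/10) = 1.10994
T_e = (F − 1)·T₀ = (1.10994 − 1) × 290 = 31.9 K

31.9 K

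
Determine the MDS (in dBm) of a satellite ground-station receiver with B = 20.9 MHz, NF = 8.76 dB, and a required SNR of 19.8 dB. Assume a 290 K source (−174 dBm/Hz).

Sensitivity = −174 + 10 log₁₀(B) + NF + SNR_min
= −174 + 73.2 + 8.76 + 19.8
= −72.24 dBm → −72.2 dBm

−72.2 dBm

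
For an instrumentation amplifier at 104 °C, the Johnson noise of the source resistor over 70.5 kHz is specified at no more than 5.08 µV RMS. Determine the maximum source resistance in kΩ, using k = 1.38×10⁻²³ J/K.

17.6 kΩ

T = 104 °C + 273.15 = 377.15 K
Johnson–Nyquist: V_n = √(4kTRB) ⇒ R = V_n² / (4kTB)
4kTB = 4 × 1.38×10⁻²³ × 377.15 × 7.05×10⁴ = 1.47×10⁻¹⁵
R = (5.08×10⁻⁶)² / 1.47×10⁻¹⁵ = 1.76×10⁴ Ω = 17.6 kΩ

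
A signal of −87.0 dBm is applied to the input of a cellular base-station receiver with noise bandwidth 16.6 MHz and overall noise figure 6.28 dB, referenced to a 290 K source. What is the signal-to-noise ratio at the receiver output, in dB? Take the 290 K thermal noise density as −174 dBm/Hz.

Noise floor: N = −174 + 10 log₁₀(B) + NF
10 log₁₀(1.66×10⁷) = 72.2 dB
N = −174 + 72.2 + 6.28 = −95.52 dBm
SNR = P_sig − N = −87.0 − (−95.52) = 8.52 dB → 8.5 dB

8.5 dB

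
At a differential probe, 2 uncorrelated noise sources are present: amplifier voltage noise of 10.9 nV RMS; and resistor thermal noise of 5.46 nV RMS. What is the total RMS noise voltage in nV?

12.2 nV

Uncorrelated sources add in power (mean-square): V_tot = √(ΣV_i²)
V_tot = √[(1.09×10⁻⁸)² + (5.46×10⁻⁹)²] = 1.22×10⁻⁸ V = 12.2 nV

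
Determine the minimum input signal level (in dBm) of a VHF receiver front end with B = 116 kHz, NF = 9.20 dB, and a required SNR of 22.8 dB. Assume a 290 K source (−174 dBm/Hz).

−91.4 dBm

Sensitivity = −174 + 10 log₁₀(B) + NF + SNR_min
= −174 + 50.64 + 9.20 + 22.8
= −91.36 dBm → −91.4 dBm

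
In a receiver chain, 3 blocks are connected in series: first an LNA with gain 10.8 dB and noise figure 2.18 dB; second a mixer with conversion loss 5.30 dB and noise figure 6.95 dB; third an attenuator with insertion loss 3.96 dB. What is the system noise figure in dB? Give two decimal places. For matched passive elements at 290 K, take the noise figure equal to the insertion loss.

3.80 dB

Convert to linear (a loss of L dB is a gain of −L dB): F_i = 10^(NF_i/10), G_i = 10^(G_i,dB/10)
  Stage 1: F_1 = 10^(2.18/10) = 1.652, G_1 = 10^(10.8/10) = 12.02
  Stage 2: F_2 = 10^(6.95/10) = 4.955, G_2 = 10^(−5.30/10) = 0.2951
  Stage 3: F_3 = 10^(3.96/10) = 2.489, G_3 = 10^(−3.96/10) = 0.4018
Friis cascade:
  F = 1.652 + (4.955 − 1)/12.02 + (2.489 − 1)/3.548 = 2.400
NF = 10 log₁₀(2.400) = 3.80 dB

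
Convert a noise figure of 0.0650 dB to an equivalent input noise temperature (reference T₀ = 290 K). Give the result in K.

4.37 K

F = 10^(0.0650/10) = 1.01508
T_e = (F − 1)·T₀ = (1.01508 − 1) × 290 = 4.37 K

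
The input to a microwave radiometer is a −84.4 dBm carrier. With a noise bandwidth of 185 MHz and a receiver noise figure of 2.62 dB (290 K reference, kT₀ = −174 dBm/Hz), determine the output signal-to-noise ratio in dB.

Noise floor: N = −174 + 10 log₁₀(B) + NF
10 log₁₀(1.85×10⁸) = 82.67 dB
N = −174 + 82.67 + 2.62 = −88.71 dBm
SNR = P_sig − N = −84.4 − (−88.71) = 4.31 dB → 4.3 dB

4.3 dB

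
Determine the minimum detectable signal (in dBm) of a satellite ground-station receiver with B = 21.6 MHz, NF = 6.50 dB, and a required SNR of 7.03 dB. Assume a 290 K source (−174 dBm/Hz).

−87.1 dBm

Sensitivity = −174 + 10 log₁₀(B) + NF + SNR_min
= −174 + 73.34 + 6.50 + 7.03
= −87.13 dBm → −87.1 dBm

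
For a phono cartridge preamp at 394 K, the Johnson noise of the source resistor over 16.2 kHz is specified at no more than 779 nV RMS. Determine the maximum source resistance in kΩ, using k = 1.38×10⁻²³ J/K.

Johnson–Nyquist: V_n = √(4kTRB) ⇒ R = V_n² / (4kTB)
4kTB = 4 × 1.38×10⁻²³ × 394 × 1.62×10⁴ = 3.52×10⁻¹⁶
R = (7.79×10⁻⁷)² / 3.52×10⁻¹⁶ = 1.72×10³ Ω = 1.72 kΩ

1.72 kΩ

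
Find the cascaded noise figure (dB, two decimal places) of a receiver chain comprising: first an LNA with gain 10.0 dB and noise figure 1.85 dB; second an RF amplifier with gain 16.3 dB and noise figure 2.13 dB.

Convert to linear (a loss of L dB is a gain of −L dB): F_i = 10^(NF_i/10), G_i = 10^(G_i,dB/10)
  Stage 1: F_1 = 10^(1.85/10) = 1.531, G_1 = 10^(10.0/10) = 10.00
  Stage 2: F_2 = 10^(2.13/10) = 1.633, G_2 = 10^(16.3/10) = 42.66
Friis cascade:
  F = 1.531 + (1.633 − 1)/10.00 = 1.594
NF = 10 log₁₀(1.594) = 2.03 dB

2.03 dB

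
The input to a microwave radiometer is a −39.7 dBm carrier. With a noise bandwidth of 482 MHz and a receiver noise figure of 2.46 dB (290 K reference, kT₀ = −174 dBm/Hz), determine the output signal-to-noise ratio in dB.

Noise floor: N = −174 + 10 log₁₀(B) + NF
10 log₁₀(4.82×10⁸) = 86.83 dB
N = −174 + 86.83 + 2.46 = −84.71 dBm
SNR = P_sig − N = −39.7 − (−84.71) = 45.01 dB → 45.0 dB

45.0 dB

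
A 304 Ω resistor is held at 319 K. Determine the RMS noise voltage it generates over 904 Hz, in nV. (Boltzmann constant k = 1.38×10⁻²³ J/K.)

69.6 nV

V_n = √(4kTRB)
4kTRB = 4 × 1.38×10⁻²³ × 319 × 3.04×10² × 9.04×10² = 4.84×10⁻¹⁵ V²
V_n = √(4.84×10⁻¹⁵) = 6.96×10⁻⁸ V = 69.6 nV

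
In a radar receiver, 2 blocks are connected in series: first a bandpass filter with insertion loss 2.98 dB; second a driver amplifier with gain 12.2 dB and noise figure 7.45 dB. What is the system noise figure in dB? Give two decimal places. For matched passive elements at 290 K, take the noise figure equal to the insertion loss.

10.43 dB

Convert to linear (a loss of L dB is a gain of −L dB): F_i = 10^(NF_i/10), G_i = 10^(G_i,dB/10)
  Stage 1: F_1 = 10^(2.98/10) = 1.986, G_1 = 10^(−2.98/10) = 0.5035
  Stage 2: F_2 = 10^(7.45/10) = 5.559, G_2 = 10^(12.2/10) = 16.60
Friis cascade:
  F = 1.986 + (5.559 − 1)/0.5035 = 11.04
NF = 10 log₁₀(11.04) = 10.43 dB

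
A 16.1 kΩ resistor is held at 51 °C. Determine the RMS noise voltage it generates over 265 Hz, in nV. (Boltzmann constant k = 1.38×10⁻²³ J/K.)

T = 51 °C + 273.15 = 324.15 K
V_n = √(4kTRB)
4kTRB = 4 × 1.38×10⁻²³ × 324.15 × 1.61×10⁴ × 2.65×10² = 7.63×10⁻¹⁴ V²
V_n = √(7.63×10⁻¹⁴) = 2.76×10⁻⁷ V = 276 nV

276 nV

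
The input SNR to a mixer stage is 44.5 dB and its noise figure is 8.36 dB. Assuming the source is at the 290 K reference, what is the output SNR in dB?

36.14 dB

By definition F = SNR_in/SNR_out, so in dB: SNR_out = SNR_in − NF
SNR_out = 44.5 − 8.36 = 36.14 dB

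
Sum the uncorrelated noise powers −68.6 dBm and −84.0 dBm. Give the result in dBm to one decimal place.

−68.5 dBm

Convert to linear, add, convert back:
P₁ = 1.38×10⁻¹⁰ W, P₂ = 3.98×10⁻¹² W
P_tot = 1.42×10⁻¹⁰ W → 10 log₁₀(P_tot / 10⁻³) = −68.5 dBm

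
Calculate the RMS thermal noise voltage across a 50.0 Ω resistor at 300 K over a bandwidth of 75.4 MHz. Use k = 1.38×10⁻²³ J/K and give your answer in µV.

V_n = √(4kTRB)
4kTRB = 4 × 1.38×10⁻²³ × 300 × 5.00×10¹ × 7.54×10⁷ = 6.24×10⁻¹¹ V²
V_n = √(6.24×10⁻¹¹) = 7.90×10⁻⁶ V = 7.90 µV

7.90 µV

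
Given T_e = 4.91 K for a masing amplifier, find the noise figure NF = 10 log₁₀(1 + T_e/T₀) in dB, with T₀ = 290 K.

0.073 dB

F = 1 + T_e/T₀ = 1 + 4.91/290 = 1.01693
NF = 10 log₁₀(1.01693) = 0.073 dB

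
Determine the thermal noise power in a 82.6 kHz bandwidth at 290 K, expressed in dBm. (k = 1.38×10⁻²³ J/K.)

P_n = kTB = 1.38×10⁻²³ × 290 × 8.26×10⁴ = 3.31×10⁻¹⁶ W
In dBm: 10 log₁₀(3.31×10⁻¹⁶ / 10⁻³) = −124.8 dBm

−124.8 dBm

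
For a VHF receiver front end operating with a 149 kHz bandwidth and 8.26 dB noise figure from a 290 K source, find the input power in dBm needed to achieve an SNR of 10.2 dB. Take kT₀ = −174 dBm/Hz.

Sensitivity = −174 + 10 log₁₀(B) + NF + SNR_min
= −174 + 51.73 + 8.26 + 10.2
= −103.81 dBm → −103.8 dBm

−103.8 dBm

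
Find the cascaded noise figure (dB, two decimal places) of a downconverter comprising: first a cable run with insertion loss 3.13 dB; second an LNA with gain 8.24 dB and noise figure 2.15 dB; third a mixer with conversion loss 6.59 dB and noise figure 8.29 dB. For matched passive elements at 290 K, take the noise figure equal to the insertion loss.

Convert to linear (a loss of L dB is a gain of −L dB): F_i = 10^(NF_i/10), G_i = 10^(G_i,dB/10)
  Stage 1: F_1 = 10^(3.13/10) = 2.056, G_1 = 10^(−3.13/10) = 0.4864
  Stage 2: F_2 = 10^(2.15/10) = 1.641, G_2 = 10^(8.24/10) = 6.668
  Stage 3: F_3 = 10^(8.29/10) = 6.745, G_3 = 10^(−6.59/10) = 0.2193
Friis cascade:
  F = 2.056 + (1.641 − 1)/0.4864 + (6.745 − 1)/3.243 = 5.144
NF = 10 log₁₀(5.144) = 7.11 dB

7.11 dB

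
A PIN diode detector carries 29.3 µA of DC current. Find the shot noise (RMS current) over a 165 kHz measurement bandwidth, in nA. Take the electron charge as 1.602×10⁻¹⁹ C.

1.24 nA

I_n = √(2qI·B)
2qI·B = 2 × 1.602×10⁻¹⁹ × 2.93×10⁻⁵ × 1.65×10⁵ = 1.55×10⁻¹⁸ A²
I_n = √(1.55×10⁻¹⁸) = 1.24×10⁻⁹ A = 1.24 nA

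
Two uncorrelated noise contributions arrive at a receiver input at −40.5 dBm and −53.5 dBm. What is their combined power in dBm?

Convert to linear, add, convert back:
P₁ = 8.91×10⁻⁸ W, P₂ = 4.47×10⁻⁹ W
P_tot = 9.36×10⁻⁸ W → 10 log₁₀(P_tot / 10⁻³) = −40.3 dBm

−40.3 dBm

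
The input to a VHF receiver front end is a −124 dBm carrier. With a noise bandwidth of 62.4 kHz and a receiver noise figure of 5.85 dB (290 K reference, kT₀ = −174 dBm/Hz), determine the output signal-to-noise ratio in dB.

−3.8 dB

Noise floor: N = −174 + 10 log₁₀(B) + NF
10 log₁₀(6.24×10⁴) = 47.95 dB
N = −174 + 47.95 + 5.85 = −120.20 dBm
SNR = P_sig − N = −124 − (−120.20) = −3.80 dB → −3.8 dB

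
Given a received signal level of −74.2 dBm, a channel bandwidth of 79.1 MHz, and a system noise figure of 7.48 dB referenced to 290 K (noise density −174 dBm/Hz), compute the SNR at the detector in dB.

13.3 dB

Noise floor: N = −174 + 10 log₁₀(B) + NF
10 log₁₀(7.91×10⁷) = 78.98 dB
N = −174 + 78.98 + 7.48 = −87.54 dBm
SNR = P_sig − N = −74.2 − (−87.54) = 13.34 dB → 13.3 dB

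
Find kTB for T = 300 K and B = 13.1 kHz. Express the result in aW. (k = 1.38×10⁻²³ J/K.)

P_n = kTB = 1.38×10⁻²³ × 300 × 1.31×10⁴ = 5.42×10⁻¹⁷ W = 54.2 aW

54.2 aW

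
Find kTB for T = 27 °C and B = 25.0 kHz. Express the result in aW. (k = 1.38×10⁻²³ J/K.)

T = 27 °C + 273.15 = 300.15 K
P_n = kTB = 1.38×10⁻²³ × 300.15 × 2.50×10⁴ = 1.04×10⁻¹⁶ W = 104 aW

104 aW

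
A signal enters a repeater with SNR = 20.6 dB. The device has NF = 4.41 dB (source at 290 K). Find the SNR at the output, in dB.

By definition F = SNR_in/SNR_out, so in dB: SNR_out = SNR_in − NF
SNR_out = 20.6 − 4.41 = 16.19 dB

16.19 dB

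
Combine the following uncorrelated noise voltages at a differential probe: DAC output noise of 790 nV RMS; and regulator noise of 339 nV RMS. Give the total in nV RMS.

Uncorrelated sources add in power (mean-square): V_tot = √(ΣV_i²)
V_tot = √[(7.90×10⁻⁷)² + (3.39×10⁻⁷)²] = 8.60×10⁻⁷ V = 860 nV

860 nV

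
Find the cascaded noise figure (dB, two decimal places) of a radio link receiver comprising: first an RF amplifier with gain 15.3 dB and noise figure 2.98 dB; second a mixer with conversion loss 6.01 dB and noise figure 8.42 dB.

Convert to linear (a loss of L dB is a gain of −L dB): F_i = 10^(NF_i/10), G_i = 10^(G_i,dB/10)
  Stage 1: F_1 = 10^(2.98/10) = 1.986, G_1 = 10^(15.3/10) = 33.88
  Stage 2: F_2 = 10^(8.42/10) = 6.950, G_2 = 10^(−6.01/10) = 0.2506
Friis cascade:
  F = 1.986 + (6.950 − 1)/33.88 = 2.162
NF = 10 log₁₀(2.162) = 3.35 dB

3.35 dB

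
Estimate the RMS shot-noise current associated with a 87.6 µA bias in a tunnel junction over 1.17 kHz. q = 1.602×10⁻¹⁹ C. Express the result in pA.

181 pA

I_n = √(2qI·B)
2qI·B = 2 × 1.602×10⁻¹⁹ × 8.76×10⁻⁵ × 1.17×10³ = 3.28×10⁻²⁰ A²
I_n = √(3.28×10⁻²⁰) = 1.81×10⁻¹⁰ A = 181 pA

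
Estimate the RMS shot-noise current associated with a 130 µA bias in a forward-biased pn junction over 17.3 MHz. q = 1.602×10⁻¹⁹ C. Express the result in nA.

I_n = √(2qI·B)
2qI·B = 2 × 1.602×10⁻¹⁹ × 1.30×10⁻⁴ × 1.73×10⁷ = 7.21×10⁻¹⁶ A²
I_n = √(7.21×10⁻¹⁶) = 2.68×10⁻⁸ A = 26.8 nA

26.8 nA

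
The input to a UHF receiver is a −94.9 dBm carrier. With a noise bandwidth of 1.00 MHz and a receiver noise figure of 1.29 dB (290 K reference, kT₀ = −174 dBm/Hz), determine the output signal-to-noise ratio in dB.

17.8 dB

Noise floor: N = −174 + 10 log₁₀(B) + NF
10 log₁₀(1.00×10⁶) = 60 dB
N = −174 + 60 + 1.29 = −112.71 dBm
SNR = P_sig − N = −94.9 − (−112.71) = 17.81 dB → 17.8 dB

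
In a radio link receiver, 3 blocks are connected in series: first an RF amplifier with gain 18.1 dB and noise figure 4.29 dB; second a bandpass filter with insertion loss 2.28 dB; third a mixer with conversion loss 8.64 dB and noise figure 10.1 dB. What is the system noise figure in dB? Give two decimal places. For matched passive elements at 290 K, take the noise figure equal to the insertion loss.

4.68 dB

Convert to linear (a loss of L dB is a gain of −L dB): F_i = 10^(NF_i/10), G_i = 10^(G_i,dB/10)
  Stage 1: F_1 = 10^(4.29/10) = 2.685, G_1 = 10^(18.1/10) = 64.57
  Stage 2: F_2 = 10^(2.28/10) = 1.690, G_2 = 10^(−2.28/10) = 0.5916
  Stage 3: F_3 = 10^(10.1/10) = 10.23, G_3 = 10^(−8.64/10) = 0.1368
Friis cascade:
  F = 2.685 + (1.690 − 1)/64.57 + (10.23 − 1)/38.19 = 2.938
NF = 10 log₁₀(2.938) = 4.68 dB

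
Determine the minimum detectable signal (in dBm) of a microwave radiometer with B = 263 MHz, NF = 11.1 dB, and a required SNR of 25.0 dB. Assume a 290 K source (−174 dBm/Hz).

−53.7 dBm

Sensitivity = −174 + 10 log₁₀(B) + NF + SNR_min
= −174 + 84.2 + 11.1 + 25.0
= −53.7 dBm → −53.7 dBm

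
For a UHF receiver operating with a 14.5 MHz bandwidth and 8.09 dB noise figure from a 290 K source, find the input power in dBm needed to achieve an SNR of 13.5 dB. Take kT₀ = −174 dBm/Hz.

−80.8 dBm

Sensitivity = −174 + 10 log₁₀(B) + NF + SNR_min
= −174 + 71.61 + 8.09 + 13.5
= −80.80 dBm → −80.8 dBm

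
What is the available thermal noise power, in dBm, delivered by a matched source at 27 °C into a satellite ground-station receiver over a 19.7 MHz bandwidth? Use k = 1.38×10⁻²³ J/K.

−100.9 dBm

T = 27 °C + 273.15 = 300.15 K
P_n = kTB = 1.38×10⁻²³ × 300.15 × 1.97×10⁷ = 8.16×10⁻¹⁴ W
In dBm: 10 log₁₀(8.16×10⁻¹⁴ / 10⁻³) = −100.9 dBm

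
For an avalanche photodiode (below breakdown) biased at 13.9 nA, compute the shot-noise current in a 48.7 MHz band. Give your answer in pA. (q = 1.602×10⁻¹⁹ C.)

466 pA

I_n = √(2qI·B)
2qI·B = 2 × 1.602×10⁻¹⁹ × 1.39×10⁻⁸ × 4.87×10⁷ = 2.17×10⁻¹⁹ A²
I_n = √(2.17×10⁻¹⁹) = 4.66×10⁻¹⁰ A = 466 pA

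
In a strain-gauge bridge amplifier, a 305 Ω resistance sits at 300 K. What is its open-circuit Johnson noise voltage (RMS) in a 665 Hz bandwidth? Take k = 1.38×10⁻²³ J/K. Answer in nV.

58.0 nV

V_n = √(4kTRB)
4kTRB = 4 × 1.38×10⁻²³ × 300 × 3.05×10² × 6.65×10² = 3.36×10⁻¹⁵ V²
V_n = √(3.36×10⁻¹⁵) = 5.80×10⁻⁸ V = 58.0 nV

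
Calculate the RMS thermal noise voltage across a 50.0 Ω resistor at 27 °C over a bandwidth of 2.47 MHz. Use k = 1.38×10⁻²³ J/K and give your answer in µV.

T = 27 °C + 273.15 = 300.15 K
V_n = √(4kTRB)
4kTRB = 4 × 1.38×10⁻²³ × 300.15 × 5.00×10¹ × 2.47×10⁶ = 2.05×10⁻¹² V²
V_n = √(2.05×10⁻¹²) = 1.43×10⁻⁶ V = 1.43 µV

1.43 µV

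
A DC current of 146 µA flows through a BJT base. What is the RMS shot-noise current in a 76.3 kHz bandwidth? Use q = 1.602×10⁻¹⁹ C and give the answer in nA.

I_n = √(2qI·B)
2qI·B = 2 × 1.602×10⁻¹⁹ × 1.46×10⁻⁴ × 7.63×10⁴ = 3.57×10⁻¹⁸ A²
I_n = √(3.57×10⁻¹⁸) = 1.89×10⁻⁹ A = 1.89 nA

1.89 nA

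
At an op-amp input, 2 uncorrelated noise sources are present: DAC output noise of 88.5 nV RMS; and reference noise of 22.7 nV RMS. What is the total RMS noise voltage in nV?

Uncorrelated sources add in power (mean-square): V_tot = √(ΣV_i²)
V_tot = √[(8.85×10⁻⁸)² + (2.27×10⁻⁸)²] = 9.14×10⁻⁸ V = 91.4 nV

91.4 nV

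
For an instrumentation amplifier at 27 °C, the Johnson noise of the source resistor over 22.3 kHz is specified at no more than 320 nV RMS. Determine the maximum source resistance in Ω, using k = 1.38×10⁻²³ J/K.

T = 27 °C + 273.15 = 300.15 K
Johnson–Nyquist: V_n = √(4kTRB) ⇒ R = V_n² / (4kTB)
4kTB = 4 × 1.38×10⁻²³ × 300.15 × 2.23×10⁴ = 3.69×10⁻¹⁶
R = (3.20×10⁻⁷)² / 3.69×10⁻¹⁶ = 2.77×10² Ω = 277 Ω

277 Ω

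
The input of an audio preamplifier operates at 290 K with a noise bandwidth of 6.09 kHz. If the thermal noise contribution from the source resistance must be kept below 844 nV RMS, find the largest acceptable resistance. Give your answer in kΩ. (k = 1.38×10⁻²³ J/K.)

Johnson–Nyquist: V_n = √(4kTRB) ⇒ R = V_n² / (4kTB)
4kTB = 4 × 1.38×10⁻²³ × 290 × 6.09×10³ = 9.75×10⁻¹⁷
R = (8.44×10⁻⁷)² / 9.75×10⁻¹⁷ = 7.31×10³ Ω = 7.31 kΩ

7.31 kΩ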